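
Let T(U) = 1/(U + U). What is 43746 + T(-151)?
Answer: 13211291/302 ≈ 43746.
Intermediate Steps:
T(U) = 1/(2*U)
43746 + T(-151) = 43746 + (1/2)/(-151) = 43746 + (1/2)*(-1/151) = 43746 - 1/302 = 13211291/302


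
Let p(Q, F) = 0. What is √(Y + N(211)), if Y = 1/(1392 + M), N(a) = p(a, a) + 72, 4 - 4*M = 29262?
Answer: √10101866110/11845 ≈ 8.4853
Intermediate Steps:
M = -14629/2 (M = 1 - ¼*29262 = 1 - 14631/2 = -14629/2 ≈ -7314.5)
N(a) = 72 (N(a) = 0 + 72 = 72)
Y = -2/11845 (Y = 1/(1392 - 14629/2) = 1/(-11845/2) = -2/11845 ≈ -0.00016885)
√(Y + N(211)) = √(-2/11845 + 72) = √(852838/11845) = √10101866110/11845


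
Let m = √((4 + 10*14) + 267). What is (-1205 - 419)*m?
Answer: -1624*√411 ≈ -32924.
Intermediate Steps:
m = √411 (m = √((4 + 140) + 267) = √(144 + 267) = √411 ≈ 20.273)
(-1205 - 419)*m = (-1205 - 419)*√411 = -1624*√411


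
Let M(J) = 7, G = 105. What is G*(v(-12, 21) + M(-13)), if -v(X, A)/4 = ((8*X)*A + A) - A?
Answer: 847455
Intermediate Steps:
v(X, A) = -32*A*X (v(X, A) = -4*(((8*X)*A + A) - A) = -4*((8*A*X + A) - A) = -4*((A + 8*A*X) - A) = -32*A*X)
G*(v(-12, 21) + M(-13)) = 105*(-32*21*(-12) + 7) = 105*(8064 + 7) = 105*8071 = 847455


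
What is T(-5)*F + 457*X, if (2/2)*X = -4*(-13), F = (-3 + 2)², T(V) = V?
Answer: 23759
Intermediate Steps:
F = 1 (F = (-1)² = 1)
X = 52 (X = -4*(-13) = 52)
T(-5)*F + 457*X = -5*1 + 457*52 = -5 + 23764 = 23759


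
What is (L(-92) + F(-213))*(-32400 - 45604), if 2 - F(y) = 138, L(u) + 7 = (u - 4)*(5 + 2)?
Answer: 63573260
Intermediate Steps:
L(u) = -35 + 7*u (L(u) = -7 + (u - 4)*(5 + 2) = -7 + (-4 + u)*7 = -7 + (-28 + 7*u) = -35 + 7*u)
F(y) = -136 (F(y) = 2 - 1*138 = 2 - 138 = -136)
(L(-92) + F(-213))*(-32400 - 45604) = ((-35 + 7*(-92)) - 136)*(-32400 - 45604) = ((-35 - 644) - 136)*(-78004) = (-679 - 136)*(-78004) = -815*(-78004) = 63573260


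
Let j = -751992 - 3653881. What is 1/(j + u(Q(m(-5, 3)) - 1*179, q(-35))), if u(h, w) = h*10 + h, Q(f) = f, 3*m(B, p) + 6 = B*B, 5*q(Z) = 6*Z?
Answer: -3/13223317 ≈ -2.2687e-7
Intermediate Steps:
q(Z) = 6*Z/5 (q(Z) = (6*Z)/5 = 6*Z/5)
m(B, p) = -2 + B²/3 (m(B, p) = -2 + (B*B)/3 = -2 + B²/3)
j = -4405873
u(h, w) = 11*h (u(h, w) = 10*h + h = 11*h)
1/(j + u(Q(m(-5, 3)) - 1*179, q(-35))) = 1/(-4405873 + 11*((-2 + (⅓)*(-5)²) - 1*179)) = 1/(-4405873 + 11*((-2 + (⅓)*25) - 179)) = 1/(-4405873 + 11*((-2 + 25/3) - 179)) = 1/(-4405873 + 11*(19/3 - 179)) = 1/(-4405873 + 11*(-518/3)) = 1/(-4405873 - 5698/3) = 1/(-13223317/3) = -3/13223317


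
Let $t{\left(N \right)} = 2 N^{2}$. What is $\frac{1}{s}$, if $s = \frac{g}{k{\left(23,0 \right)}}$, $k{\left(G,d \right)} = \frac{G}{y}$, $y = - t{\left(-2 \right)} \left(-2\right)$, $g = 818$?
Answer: $\frac{23}{13088} \approx 0.0017573$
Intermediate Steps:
$y = 16$ ($y = - 2 \left(-2\right)^{2} \left(-2\right) = - 2 \cdot 4 \left(-2\right) = \left(-1\right) 8 \left(-2\right) = \left(-8\right) \left(-2\right) = 16$)
$k{\left(G,d \right)} = \frac{G}{16}$
$s = \frac{13088}{23}$ ($s = \frac{818}{\frac{1}{16} \cdot 23} = \frac{818}{\frac{23}{16}} = 818 \cdot \frac{16}{23} = \frac{13088}{23} \approx 569.04$)
$\frac{1}{s} = \frac{1}{\frac{13088}{23}} = \frac{23}{13088}$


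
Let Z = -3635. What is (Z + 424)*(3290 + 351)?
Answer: -11691251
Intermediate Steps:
(Z + 424)*(3290 + 351) = (-3635 + 424)*(3290 + 351) = -3211*3641 = -11691251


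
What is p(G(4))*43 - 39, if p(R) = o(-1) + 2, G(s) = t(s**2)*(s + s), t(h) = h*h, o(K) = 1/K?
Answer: 4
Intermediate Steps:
t(h) = h**2
G(s) = 2*s**5 (G(s) = (s**2)**2*(s + s) = s**4*(2*s) = 2*s**5)
p(R) = 1 (p(R) = 1/(-1) + 2 = -1 + 2 = 1)
p(G(4))*43 - 39 = 1*43 - 39 = 43 - 39 = 4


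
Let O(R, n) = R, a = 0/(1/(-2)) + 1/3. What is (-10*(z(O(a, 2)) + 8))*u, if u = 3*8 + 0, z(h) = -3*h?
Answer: -1680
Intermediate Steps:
a = 1/3 (a = 0/(-1/2) + 1*(1/3) = 0*(-2) + 1/3 = 0 + 1/3 = 1/3 ≈ 0.33333)
u = 24 (u = 24 + 0 = 24)
(-10*(z(O(a, 2)) + 8))*u = -10*(-3*1/3 + 8)*24 = -10*(-1 + 8)*24 = -10*7*24 = -70*24 = -1680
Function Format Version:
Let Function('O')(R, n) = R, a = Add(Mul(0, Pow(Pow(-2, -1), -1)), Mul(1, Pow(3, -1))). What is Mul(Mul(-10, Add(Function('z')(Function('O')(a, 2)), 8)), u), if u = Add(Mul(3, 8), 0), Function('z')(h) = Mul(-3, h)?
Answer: -1680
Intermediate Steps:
a = Rational(1, 3) (a = Add(Mul(0, Pow(Rational(-1, 2), -1)), Mul(1, Rational(1, 3))) = Add(Mul(0, -2), Rational(1, 3)) = Add(0, Rational(1, 3)) = Rational(1, 3) ≈ 0.33333)
u = 24 (u = Add(24, 0) = 24)
Mul(Mul(-10, Add(Function('z')(Function('O')(a, 2)), 8)), u) = Mul(Mul(-10, Add(Mul(-3, Rational(1, 3)), 8)), 24) = Mul(Mul(-10, Add(-1, 8)), 24) = Mul(Mul(-10, 7), 24) = Mul(-70, 24) = -1680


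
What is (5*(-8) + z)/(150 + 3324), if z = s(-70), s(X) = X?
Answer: -55/1737 ≈ -0.031664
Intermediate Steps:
z = -70
(5*(-8) + z)/(150 + 3324) = (5*(-8) - 70)/(150 + 3324) = (-40 - 70)/3474 = -110*1/3474 = -55/1737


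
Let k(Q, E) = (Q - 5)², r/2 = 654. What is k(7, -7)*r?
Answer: 5232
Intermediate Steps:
r = 1308 (r = 2*654 = 1308)
k(Q, E) = (-5 + Q)²
k(7, -7)*r = (-5 + 7)²*1308 = 2²*1308 = 4*1308 = 5232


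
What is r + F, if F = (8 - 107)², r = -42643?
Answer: -32842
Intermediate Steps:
F = 9801 (F = (-99)² = 9801)
r + F = -42643 + 9801 = -32842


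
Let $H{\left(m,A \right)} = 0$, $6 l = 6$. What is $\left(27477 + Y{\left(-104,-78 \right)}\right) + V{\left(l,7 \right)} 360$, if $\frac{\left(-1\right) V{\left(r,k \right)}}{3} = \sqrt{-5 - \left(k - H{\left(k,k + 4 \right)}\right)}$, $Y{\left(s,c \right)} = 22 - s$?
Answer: $27603 - 2160 i \sqrt{3} \approx 27603.0 - 3741.2 i$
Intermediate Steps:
$l = 1$ ($l = \frac{1}{6} \cdot 6 = 1$)
$V{\left(r,k \right)} = - 3 \sqrt{-5 - k}$ ($V{\left(r,k \right)} = - 3 \sqrt{-5 + \left(0 - k\right)} = - 3 \sqrt{-5 - k}$)
$\left(27477 + Y{\left(-104,-78 \right)}\right) + V{\left(l,7 \right)} 360 = \left(27477 + \left(22 - -104\right)\right) + - 3 \sqrt{-5 - 7} \cdot 360 = \left(27477 + \left(22 + 104\right)\right) + - 3 \sqrt{-5 - 7} \cdot 360 = \left(27477 + 126\right) + - 3 \sqrt{-12} \cdot 360 = 27603 + - 3 \cdot 2 i \sqrt{3} \cdot 360 = 27603 + - 6 i \sqrt{3} \cdot 360 = 27603 - 2160 i \sqrt{3}$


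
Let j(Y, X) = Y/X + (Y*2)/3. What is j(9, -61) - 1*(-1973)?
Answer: 120710/61 ≈ 1978.9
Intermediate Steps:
j(Y, X) = 2*Y/3 + Y/X (j(Y, X) = Y/X + (2*Y)*(⅓) = Y/X + 2*Y/3 = 2*Y/3 + Y/X)
j(9, -61) - 1*(-1973) = ((⅔)*9 + 9/(-61)) - 1*(-1973) = (6 + 9*(-1/61)) + 1973 = (6 - 9/61) + 1973 = 357/61 + 1973 = 120710/61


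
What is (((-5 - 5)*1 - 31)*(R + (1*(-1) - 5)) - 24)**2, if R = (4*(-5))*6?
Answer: 26440164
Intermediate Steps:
R = -120 (R = -20*6 = -120)
(((-5 - 5)*1 - 31)*(R + (1*(-1) - 5)) - 24)**2 = (((-5 - 5)*1 - 31)*(-120 + (1*(-1) - 5)) - 24)**2 = ((-10*1 - 31)*(-120 + (-1 - 5)) - 24)**2 = ((-10 - 31)*(-120 - 6) - 24)**2 = (-41*(-126) - 24)**2 = (5166 - 24)**2 = 5142**2 = 26440164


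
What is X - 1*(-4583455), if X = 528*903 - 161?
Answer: 5060078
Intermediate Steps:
X = 476623 (X = 476784 - 161 = 476623)
X - 1*(-4583455) = 476623 - 1*(-4583455) = 476623 + 4583455 = 5060078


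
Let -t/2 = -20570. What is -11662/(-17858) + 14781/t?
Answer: 371866889/367339060 ≈ 1.0123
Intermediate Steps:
t = 41140 (t = -2*(-20570) = 41140)
-11662/(-17858) + 14781/t = -11662/(-17858) + 14781/41140 = -11662*(-1/17858) + 14781*(1/41140) = 5831/8929 + 14781/41140 = 371866889/367339060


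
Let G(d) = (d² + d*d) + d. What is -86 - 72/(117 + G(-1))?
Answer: -5110/59 ≈ -86.610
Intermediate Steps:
G(d) = d + 2*d² (G(d) = (d² + d²) + d = 2*d² + d = d + 2*d²)
-86 - 72/(117 + G(-1)) = -86 - 72/(117 - (1 + 2*(-1))) = -86 - 72/(117 - (1 - 2)) = -86 - 72/(117 - 1*(-1)) = -86 - 72/(117 + 1) = -86 - 72/118 = -86 + (1/118)*(-72) = -86 - 36/59 = -5110/59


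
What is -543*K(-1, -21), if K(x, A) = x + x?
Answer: 1086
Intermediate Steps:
K(x, A) = 2*x
-543*K(-1, -21) = -1086*(-1) = -543*(-2) = 1086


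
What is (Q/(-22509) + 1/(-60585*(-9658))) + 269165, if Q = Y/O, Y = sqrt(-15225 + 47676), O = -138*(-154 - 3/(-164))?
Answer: 157496497608451/585129930 - 2*sqrt(32451)/956608893 ≈ 2.6917e+5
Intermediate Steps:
O = 1742457/82 (O = -138*(-154 - 3*(-1/164)) = -138*(-154 + 3/164) = -138*(-25253/164) = 1742457/82 ≈ 21249.)
Y = sqrt(32451) ≈ 180.14
Q = 82*sqrt(32451)/1742457 (Q = sqrt(32451)/(1742457/82) = sqrt(32451)*(82/1742457) = 82*sqrt(32451)/1742457 ≈ 0.0084775)
(Q/(-22509) + 1/(-60585*(-9658))) + 269165 = ((82*sqrt(32451)/1742457)/(-22509) + 1/(-60585*(-9658))) + 269165 = ((82*sqrt(32451)/1742457)*(-1/22509) - 1/60585*(-1/9658)) + 269165 = (-2*sqrt(32451)/956608893 + 1/585129930) + 269165 = (1/585129930 - 2*sqrt(32451)/956608893) + 269165 = 157496497608451/585129930 - 2*sqrt(32451)/956608893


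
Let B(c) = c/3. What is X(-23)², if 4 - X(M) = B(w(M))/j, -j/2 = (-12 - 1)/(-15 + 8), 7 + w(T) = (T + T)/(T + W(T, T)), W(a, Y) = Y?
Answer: 2025/169 ≈ 11.982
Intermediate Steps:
w(T) = -6 (w(T) = -7 + (T + T)/(T + T) = -7 + (2*T)/((2*T)) = -7 + (2*T)*(1/(2*T)) = -7 + 1 = -6)
B(c) = c/3 (B(c) = c*(⅓) = c/3)
j = -26/7 (j = -2*(-12 - 1)/(-15 + 8) = -(-26)/(-7) = -(-26)*(-1)/7 = -2*13/7 = -26/7 ≈ -3.7143)
X(M) = 45/13 (X(M) = 4 - (⅓)*(-6)/(-26/7) = 4 - (-2)*(-7)/26 = 4 - 1*7/13 = 4 - 7/13 = 45/13)
X(-23)² = (45/13)² = 2025/169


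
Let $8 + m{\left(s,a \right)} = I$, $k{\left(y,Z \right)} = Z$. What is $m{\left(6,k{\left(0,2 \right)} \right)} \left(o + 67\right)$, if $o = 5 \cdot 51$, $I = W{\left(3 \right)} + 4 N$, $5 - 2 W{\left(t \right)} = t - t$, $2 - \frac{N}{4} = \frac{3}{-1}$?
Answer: $23989$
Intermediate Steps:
$N = 20$ ($N = 8 - 4 \frac{3}{-1} = 8 - 4 \cdot 3 \left(-1\right) = 8 - -12 = 8 + 12 = 20$)
$W{\left(t \right)} = \frac{5}{2}$ ($W{\left(t \right)} = \frac{5}{2} - \frac{t - t}{2} = \frac{5}{2} - 0 = \frac{5}{2} + 0 = \frac{5}{2}$)
$I = \frac{165}{2}$ ($I = \frac{5}{2} + 4 \cdot 20 = \frac{5}{2} + 80 = \frac{165}{2} \approx 82.5$)
$m{\left(s,a \right)} = \frac{149}{2}$ ($m{\left(s,a \right)} = -8 + \frac{165}{2} = \frac{149}{2}$)
$o = 255$
$m{\left(6,k{\left(0,2 \right)} \right)} \left(o + 67\right) = \frac{149 \left(255 + 67\right)}{2} = \frac{149}{2} \cdot 322 = 23989$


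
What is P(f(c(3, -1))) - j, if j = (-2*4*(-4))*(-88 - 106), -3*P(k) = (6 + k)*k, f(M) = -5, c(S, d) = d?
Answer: 18629/3 ≈ 6209.7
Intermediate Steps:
P(k) = -k*(6 + k)/3 (P(k) = -(6 + k)*k/3 = -k*(6 + k)/3)
j = -6208 (j = -8*(-4)*(-194) = 32*(-194) = -6208)
P(f(c(3, -1))) - j = -⅓*(-5)*(6 - 5) - 1*(-6208) = -⅓*(-5)*1 + 6208 = 5/3 + 6208 = 18629/3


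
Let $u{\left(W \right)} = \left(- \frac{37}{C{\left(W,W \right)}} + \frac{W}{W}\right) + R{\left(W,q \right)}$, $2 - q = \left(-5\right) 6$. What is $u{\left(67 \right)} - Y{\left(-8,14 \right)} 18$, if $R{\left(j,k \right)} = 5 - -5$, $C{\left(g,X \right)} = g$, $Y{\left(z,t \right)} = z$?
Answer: $\frac{10348}{67} \approx 154.45$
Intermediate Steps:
$q = 32$ ($q = 2 - \left(-5\right) 6 = 2 - -30 = 2 + 30 = 32$)
$R{\left(j,k \right)} = 10$ ($R{\left(j,k \right)} = 5 + 5 = 10$)
$u{\left(W \right)} = 11 - \frac{37}{W}$ ($u{\left(W \right)} = \left(- \frac{37}{W} + \frac{W}{W}\right) + 10 = \left(- \frac{37}{W} + 1\right) + 10 = \left(1 - \frac{37}{W}\right) + 10 = 11 - \frac{37}{W}$)
$u{\left(67 \right)} - Y{\left(-8,14 \right)} 18 = \left(11 - \frac{37}{67}\right) - \left(-8\right) 18 = \left(11 - \frac{37}{67}\right) - -144 = \left(11 - \frac{37}{67}\right) + 144 = \frac{700}{67} + 144 = \frac{10348}{67}$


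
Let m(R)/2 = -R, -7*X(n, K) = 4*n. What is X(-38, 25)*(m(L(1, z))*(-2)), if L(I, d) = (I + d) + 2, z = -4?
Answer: -608/7 ≈ -86.857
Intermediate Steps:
L(I, d) = 2 + I + d
X(n, K) = -4*n/7
m(R) = -2*R (m(R) = 2*(-R) = -2*R)
X(-38, 25)*(m(L(1, z))*(-2)) = (-4/7*(-38))*(-2*(2 + 1 - 4)*(-2)) = 152*(-2*(-1)*(-2))/7 = 152*(2*(-2))/7 = (152/7)*(-4) = -608/7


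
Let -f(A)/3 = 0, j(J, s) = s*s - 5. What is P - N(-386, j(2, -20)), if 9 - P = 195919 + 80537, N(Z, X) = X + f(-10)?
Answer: -276842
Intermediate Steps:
j(J, s) = -5 + s² (j(J, s) = s² - 5 = -5 + s²)
f(A) = 0 (f(A) = -3*0 = 0)
N(Z, X) = X (N(Z, X) = X + 0 = X)
P = -276447 (P = 9 - (195919 + 80537) = 9 - 1*276456 = 9 - 276456 = -276447)
P - N(-386, j(2, -20)) = -276447 - (-5 + (-20)²) = -276447 - (-5 + 400) = -276447 - 1*395 = -276447 - 395 = -276842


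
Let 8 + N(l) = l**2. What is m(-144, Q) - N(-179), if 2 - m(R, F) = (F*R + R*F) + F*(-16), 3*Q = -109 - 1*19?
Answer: -135005/3 ≈ -45002.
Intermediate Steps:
N(l) = -8 + l**2
Q = -128/3 (Q = (-109 - 1*19)/3 = (-109 - 19)/3 = (1/3)*(-128) = -128/3 ≈ -42.667)
m(R, F) = 2 + 16*F - 2*F*R (m(R, F) = 2 - ((F*R + R*F) + F*(-16)) = 2 - ((F*R + F*R) - 16*F) = 2 - (2*F*R - 16*F) = 2 - (-16*F + 2*F*R) = 2 + (16*F - 2*F*R) = 2 + 16*F - 2*F*R)
m(-144, Q) - N(-179) = (2 + 16*(-128/3) - 2*(-128/3)*(-144)) - (-8 + (-179)**2) = (2 - 2048/3 - 12288) - (-8 + 32041) = -38906/3 - 1*32033 = -38906/3 - 32033 = -135005/3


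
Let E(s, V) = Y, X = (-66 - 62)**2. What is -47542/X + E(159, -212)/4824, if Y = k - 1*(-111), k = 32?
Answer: -14187481/4939776 ≈ -2.8721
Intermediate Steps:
X = 16384 (X = (-128)**2 = 16384)
Y = 143 (Y = 32 - 1*(-111) = 32 + 111 = 143)
E(s, V) = 143
-47542/X + E(159, -212)/4824 = -47542/16384 + 143/4824 = -47542*1/16384 + 143*(1/4824) = -23771/8192 + 143/4824 = -14187481/4939776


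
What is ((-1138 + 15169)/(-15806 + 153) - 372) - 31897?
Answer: -505120688/15653 ≈ -32270.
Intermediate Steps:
((-1138 + 15169)/(-15806 + 153) - 372) - 31897 = (14031/(-15653) - 372) - 31897 = (14031*(-1/15653) - 372) - 31897 = (-14031/15653 - 372) - 31897 = -5836947/15653 - 31897 = -505120688/15653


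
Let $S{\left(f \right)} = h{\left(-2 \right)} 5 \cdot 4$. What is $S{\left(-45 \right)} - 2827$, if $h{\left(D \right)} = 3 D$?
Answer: $-2947$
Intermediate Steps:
$S{\left(f \right)} = -120$ ($S{\left(f \right)} = 3 \left(-2\right) 5 \cdot 4 = \left(-6\right) 5 \cdot 4 = \left(-30\right) 4 = -120$)
$S{\left(-45 \right)} - 2827 = -120 - 2827 = -2947$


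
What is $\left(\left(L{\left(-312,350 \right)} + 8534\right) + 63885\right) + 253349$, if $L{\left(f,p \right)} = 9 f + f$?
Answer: $322648$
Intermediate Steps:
$L{\left(f,p \right)} = 10 f$
$\left(\left(L{\left(-312,350 \right)} + 8534\right) + 63885\right) + 253349 = \left(\left(10 \left(-312\right) + 8534\right) + 63885\right) + 253349 = \left(\left(-3120 + 8534\right) + 63885\right) + 253349 = \left(5414 + 63885\right) + 253349 = 69299 + 253349 = 322648$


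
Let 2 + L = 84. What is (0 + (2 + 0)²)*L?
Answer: 328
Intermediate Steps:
L = 82 (L = -2 + 84 = 82)
(0 + (2 + 0)²)*L = (0 + (2 + 0)²)*82 = (0 + 2²)*82 = (0 + 4)*82 = 4*82 = 328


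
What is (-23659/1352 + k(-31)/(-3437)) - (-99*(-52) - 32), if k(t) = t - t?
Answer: -6940491/1352 ≈ -5133.5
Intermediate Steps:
k(t) = 0
(-23659/1352 + k(-31)/(-3437)) - (-99*(-52) - 32) = (-23659/1352 + 0/(-3437)) - (-99*(-52) - 32) = (-23659*1/1352 + 0*(-1/3437)) - (5148 - 32) = (-23659/1352 + 0) - 1*5116 = -23659/1352 - 5116 = -6940491/1352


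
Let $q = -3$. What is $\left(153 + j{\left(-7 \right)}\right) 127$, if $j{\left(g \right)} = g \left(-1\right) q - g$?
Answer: $17653$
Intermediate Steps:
$j{\left(g \right)} = 2 g$ ($j{\left(g \right)} = g \left(-1\right) \left(-3\right) - g = - g \left(-3\right) - g = 3 g - g = 2 g$)
$\left(153 + j{\left(-7 \right)}\right) 127 = \left(153 + 2 \left(-7\right)\right) 127 = \left(153 - 14\right) 127 = 139 \cdot 127 = 17653$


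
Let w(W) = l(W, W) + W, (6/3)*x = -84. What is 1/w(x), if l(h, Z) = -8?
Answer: -1/50 ≈ -0.020000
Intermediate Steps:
x = -42 (x = (½)*(-84) = -42)
w(W) = -8 + W
1/w(x) = 1/(-8 - 42) = 1/(-50) = -1/50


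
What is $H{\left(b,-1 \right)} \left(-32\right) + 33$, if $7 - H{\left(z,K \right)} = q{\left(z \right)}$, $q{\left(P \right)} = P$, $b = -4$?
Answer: $-319$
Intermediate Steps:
$H{\left(z,K \right)} = 7 - z$
$H{\left(b,-1 \right)} \left(-32\right) + 33 = \left(7 - -4\right) \left(-32\right) + 33 = \left(7 + 4\right) \left(-32\right) + 33 = 11 \left(-32\right) + 33 = -352 + 33 = -319$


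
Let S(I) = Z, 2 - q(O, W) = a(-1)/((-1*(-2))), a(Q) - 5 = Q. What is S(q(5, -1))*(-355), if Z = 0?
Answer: 0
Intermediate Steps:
a(Q) = 5 + Q
q(O, W) = 0 (q(O, W) = 2 - (5 - 1)/((-1*(-2))) = 2 - 4/2 = 2 - 1*2 = 2 - 2 = 0)
S(I) = 0
S(q(5, -1))*(-355) = 0*(-355) = 0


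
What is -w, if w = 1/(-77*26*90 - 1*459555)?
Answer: 1/639735 ≈ 1.5631e-6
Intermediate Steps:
w = -1/639735 (w = 1/(-2002*90 - 459555) = 1/(-180180 - 459555) = 1/(-639735) = -1/639735 ≈ -1.5631e-6)
-w = -1*(-1/639735) = 1/639735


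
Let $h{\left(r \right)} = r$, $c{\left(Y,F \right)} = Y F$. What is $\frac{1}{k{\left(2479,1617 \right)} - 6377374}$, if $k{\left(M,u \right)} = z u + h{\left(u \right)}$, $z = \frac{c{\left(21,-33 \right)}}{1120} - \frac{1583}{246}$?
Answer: $- \frac{6560}{41899788283} \approx -1.5656 \cdot 10^{-7}$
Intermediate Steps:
$c{\left(Y,F \right)} = F Y$
$z = - \frac{138817}{19680}$ ($z = \frac{\left(-33\right) 21}{1120} - \frac{1583}{246} = \left(-693\right) \frac{1}{1120} - \frac{1583}{246} = - \frac{99}{160} - \frac{1583}{246} = - \frac{138817}{19680} \approx -7.0537$)
$k{\left(M,u \right)} = - \frac{119137 u}{19680}$ ($k{\left(M,u \right)} = - \frac{138817 u}{19680} + u = - \frac{119137 u}{19680}$)
$\frac{1}{k{\left(2479,1617 \right)} - 6377374} = \frac{1}{\left(- \frac{119137}{19680}\right) 1617 - 6377374} = \frac{1}{- \frac{64214843}{6560} - 6377374} = \frac{1}{- \frac{41899788283}{6560}} = - \frac{6560}{41899788283}$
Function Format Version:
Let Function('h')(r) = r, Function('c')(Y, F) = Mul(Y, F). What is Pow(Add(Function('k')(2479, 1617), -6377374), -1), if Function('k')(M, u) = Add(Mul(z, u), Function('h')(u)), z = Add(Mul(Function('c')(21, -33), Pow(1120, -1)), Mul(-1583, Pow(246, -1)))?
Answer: Rational(-6560, 41899788283) ≈ -1.5656e-7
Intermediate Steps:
Function('c')(Y, F) = Mul(F, Y)
z = Rational(-138817, 19680) (z = Add(Mul(Mul(-33, 21), Pow(1120, -1)), Mul(-1583, Pow(246, -1))) = Add(Mul(-693, Rational(1, 1120)), Mul(-1583, Rational(1, 246))) = Add(Rational(-99, 160), Rational(-1583, 246)) = Rational(-138817, 19680) ≈ -7.0537)
Function('k')(M, u) = Mul(Rational(-119137, 19680), u) (Function('k')(M, u) = Add(Mul(Rational(-138817, 19680), u), u) = Mul(Rational(-119137, 19680), u))
Pow(Add(Function('k')(2479, 1617), -6377374), -1) = Pow(Add(Mul(Rational(-119137, 19680), 1617), -6377374), -1) = Pow(Add(Rational(-64214843, 6560), -6377374), -1) = Pow(Rational(-41899788283, 6560), -1) = Rational(-6560, 41899788283)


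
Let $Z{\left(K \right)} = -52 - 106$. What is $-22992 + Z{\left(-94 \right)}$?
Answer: $-23150$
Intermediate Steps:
$Z{\left(K \right)} = -158$ ($Z{\left(K \right)} = -52 - 106 = -158$)
$-22992 + Z{\left(-94 \right)} = -22992 - 158 = -23150$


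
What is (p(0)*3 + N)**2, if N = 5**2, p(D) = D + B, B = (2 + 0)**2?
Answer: 1369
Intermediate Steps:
B = 4 (B = 2**2 = 4)
p(D) = 4 + D (p(D) = D + 4 = 4 + D)
N = 25
(p(0)*3 + N)**2 = ((4 + 0)*3 + 25)**2 = (4*3 + 25)**2 = (12 + 25)**2 = 37**2 = 1369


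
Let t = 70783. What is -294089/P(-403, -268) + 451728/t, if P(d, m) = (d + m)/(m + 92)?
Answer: -333036471584/4317763 ≈ -77132.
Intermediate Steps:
P(d, m) = (d + m)/(92 + m)
-294089/P(-403, -268) + 451728/t = -294089*(92 - 268)/(-403 - 268) + 451728/70783 = -294089/(-671/(-176)) + 451728*(1/70783) = -294089/((-1/176*(-671))) + 451728/70783 = -294089/61/16 + 451728/70783 = -294089*16/61 + 451728/70783 = -4705424/61 + 451728/70783 = -333036471584/4317763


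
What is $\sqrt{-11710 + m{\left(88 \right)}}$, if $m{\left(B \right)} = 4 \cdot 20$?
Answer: $i \sqrt{11630} \approx 107.84 i$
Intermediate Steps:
$m{\left(B \right)} = 80$
$\sqrt{-11710 + m{\left(88 \right)}} = \sqrt{-11710 + 80} = \sqrt{-11630} = i \sqrt{11630}$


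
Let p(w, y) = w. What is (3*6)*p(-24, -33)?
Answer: -432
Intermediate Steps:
(3*6)*p(-24, -33) = (3*6)*(-24) = 18*(-24) = -432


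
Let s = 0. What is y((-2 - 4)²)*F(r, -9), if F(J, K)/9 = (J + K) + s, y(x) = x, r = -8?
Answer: -5508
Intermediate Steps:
F(J, K) = 9*J + 9*K (F(J, K) = 9*((J + K) + 0) = 9*(J + K) = 9*J + 9*K)
y((-2 - 4)²)*F(r, -9) = (-2 - 4)²*(9*(-8) + 9*(-9)) = (-6)²*(-72 - 81) = 36*(-153) = -5508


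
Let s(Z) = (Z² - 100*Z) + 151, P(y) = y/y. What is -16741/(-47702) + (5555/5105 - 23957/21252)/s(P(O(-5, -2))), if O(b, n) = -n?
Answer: 409751142839/1170058697808 ≈ 0.35020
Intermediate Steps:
P(y) = 1
s(Z) = 151 + Z² - 100*Z
-16741/(-47702) + (5555/5105 - 23957/21252)/s(P(O(-5, -2))) = -16741/(-47702) + (5555/5105 - 23957/21252)/(151 + 1² - 100*1) = -16741*(-1/47702) + (5555*(1/5105) - 23957*1/21252)/(151 + 1 - 100) = 16741/47702 + (1111/1021 - 23957/21252)/52 = 16741/47702 - 849125/21698292*1/52 = 16741/47702 - 849125/1128311184 = 409751142839/1170058697808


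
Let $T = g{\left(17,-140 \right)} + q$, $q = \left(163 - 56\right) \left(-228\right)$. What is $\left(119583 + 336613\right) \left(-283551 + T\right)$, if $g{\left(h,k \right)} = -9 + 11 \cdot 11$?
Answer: $-140433095660$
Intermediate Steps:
$g{\left(h,k \right)} = 112$ ($g{\left(h,k \right)} = -9 + 121 = 112$)
$q = -24396$ ($q = 107 \left(-228\right) = -24396$)
$T = -24284$ ($T = 112 - 24396 = -24284$)
$\left(119583 + 336613\right) \left(-283551 + T\right) = \left(119583 + 336613\right) \left(-283551 - 24284\right) = 456196 \left(-307835\right) = -140433095660$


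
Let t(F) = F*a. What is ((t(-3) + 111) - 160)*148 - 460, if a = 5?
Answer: -9932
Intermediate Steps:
t(F) = 5*F (t(F) = F*5 = 5*F)
((t(-3) + 111) - 160)*148 - 460 = ((5*(-3) + 111) - 160)*148 - 460 = ((-15 + 111) - 160)*148 - 460 = (96 - 160)*148 - 460 = -64*148 - 460 = -9472 - 460 = -9932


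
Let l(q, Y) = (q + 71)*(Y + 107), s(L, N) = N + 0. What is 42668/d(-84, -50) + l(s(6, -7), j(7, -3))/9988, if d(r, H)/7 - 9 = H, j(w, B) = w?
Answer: -106018508/716639 ≈ -147.94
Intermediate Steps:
s(L, N) = N
d(r, H) = 63 + 7*H
l(q, Y) = (71 + q)*(107 + Y)
42668/d(-84, -50) + l(s(6, -7), j(7, -3))/9988 = 42668/(63 + 7*(-50)) + (7597 + 71*7 + 107*(-7) + 7*(-7))/9988 = 42668/(63 - 350) + (7597 + 497 - 749 - 49)*(1/9988) = 42668/(-287) + 7296*(1/9988) = 42668*(-1/287) + 1824/2497 = -42668/287 + 1824/2497 = -106018508/716639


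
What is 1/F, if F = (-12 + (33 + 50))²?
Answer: 1/5041 ≈ 0.00019837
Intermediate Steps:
F = 5041 (F = (-12 + 83)² = 71² = 5041)
1/F = 1/5041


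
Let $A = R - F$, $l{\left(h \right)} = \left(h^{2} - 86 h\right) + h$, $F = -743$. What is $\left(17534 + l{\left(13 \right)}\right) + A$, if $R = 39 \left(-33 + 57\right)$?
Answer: $18277$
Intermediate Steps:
$R = 936$ ($R = 39 \cdot 24 = 936$)
$l{\left(h \right)} = h^{2} - 85 h$
$A = 1679$ ($A = 936 - -743 = 936 + 743 = 1679$)
$\left(17534 + l{\left(13 \right)}\right) + A = \left(17534 + 13 \left(-85 + 13\right)\right) + 1679 = \left(17534 + 13 \left(-72\right)\right) + 1679 = \left(17534 - 936\right) + 1679 = 16598 + 1679 = 18277$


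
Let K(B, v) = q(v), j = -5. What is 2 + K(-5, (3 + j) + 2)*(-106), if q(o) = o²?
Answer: 2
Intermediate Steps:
K(B, v) = v²
2 + K(-5, (3 + j) + 2)*(-106) = 2 + ((3 - 5) + 2)²*(-106) = 2 + (-2 + 2)²*(-106) = 2 + 0²*(-106) = 2 + 0*(-106) = 2 + 0 = 2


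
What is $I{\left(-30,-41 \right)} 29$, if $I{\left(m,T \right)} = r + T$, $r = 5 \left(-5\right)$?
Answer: $-1914$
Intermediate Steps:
$r = -25$
$I{\left(m,T \right)} = -25 + T$
$I{\left(-30,-41 \right)} 29 = \left(-25 - 41\right) 29 = \left(-66\right) 29 = -1914$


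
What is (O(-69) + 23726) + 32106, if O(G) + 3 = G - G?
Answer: 55829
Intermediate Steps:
O(G) = -3 (O(G) = -3 + (G - G) = -3 + 0 = -3)
(O(-69) + 23726) + 32106 = (-3 + 23726) + 32106 = 23723 + 32106 = 55829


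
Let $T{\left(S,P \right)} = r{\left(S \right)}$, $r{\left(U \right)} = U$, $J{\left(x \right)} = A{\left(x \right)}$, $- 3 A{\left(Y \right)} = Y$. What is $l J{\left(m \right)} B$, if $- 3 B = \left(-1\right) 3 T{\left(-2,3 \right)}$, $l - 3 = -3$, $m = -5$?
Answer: $0$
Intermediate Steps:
$A{\left(Y \right)} = - \frac{Y}{3}$
$J{\left(x \right)} = - \frac{x}{3}$
$l = 0$ ($l = 3 - 3 = 0$)
$T{\left(S,P \right)} = S$
$B = -2$ ($B = - \frac{\left(-1\right) 3 \left(-2\right)}{3} = - \frac{\left(-3\right) \left(-2\right)}{3} = \left(- \frac{1}{3}\right) 6 = -2$)
$l J{\left(m \right)} B = 0 \left(\left(- \frac{1}{3}\right) \left(-5\right)\right) \left(-2\right) = 0 \cdot \frac{5}{3} \left(-2\right) = 0 \left(-2\right) = 0$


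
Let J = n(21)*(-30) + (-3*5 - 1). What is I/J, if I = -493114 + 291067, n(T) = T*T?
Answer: 202047/13246 ≈ 15.253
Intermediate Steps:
n(T) = T²
I = -202047
J = -13246 (J = 21²*(-30) + (-3*5 - 1) = 441*(-30) + (-15 - 1) = -13230 - 16 = -13246)
I/J = -202047/(-13246) = -202047*(-1/13246) = 202047/13246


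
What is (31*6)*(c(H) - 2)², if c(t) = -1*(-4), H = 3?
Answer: 744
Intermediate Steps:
c(t) = 4
(31*6)*(c(H) - 2)² = (31*6)*(4 - 2)² = 186*2² = 186*4 = 744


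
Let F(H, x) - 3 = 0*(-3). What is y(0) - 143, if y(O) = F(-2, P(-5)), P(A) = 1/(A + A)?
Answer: -140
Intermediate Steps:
P(A) = 1/(2*A)
F(H, x) = 3 (F(H, x) = 3 + 0*(-3) = 3 + 0 = 3)
y(O) = 3
y(0) - 143 = 3 - 143 = -140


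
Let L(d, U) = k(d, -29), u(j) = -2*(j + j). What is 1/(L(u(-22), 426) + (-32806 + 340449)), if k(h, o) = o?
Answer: 1/307614 ≈ 3.2508e-6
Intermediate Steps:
u(j) = -4*j
L(d, U) = -29
1/(L(u(-22), 426) + (-32806 + 340449)) = 1/(-29 + (-32806 + 340449)) = 1/(-29 + 307643) = 1/307614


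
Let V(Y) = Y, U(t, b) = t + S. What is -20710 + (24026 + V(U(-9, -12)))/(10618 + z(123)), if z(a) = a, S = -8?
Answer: -222422101/10741 ≈ -20708.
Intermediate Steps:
U(t, b) = -8 + t (U(t, b) = t - 8 = -8 + t)
-20710 + (24026 + V(U(-9, -12)))/(10618 + z(123)) = -20710 + (24026 + (-8 - 9))/(10618 + 123) = -20710 + (24026 - 17)/10741 = -20710 + 24009*(1/10741) = -20710 + 24009/10741 = -222422101/10741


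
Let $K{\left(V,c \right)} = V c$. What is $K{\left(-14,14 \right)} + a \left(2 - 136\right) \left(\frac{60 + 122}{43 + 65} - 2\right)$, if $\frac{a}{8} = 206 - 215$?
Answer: $- \frac{9700}{3} \approx -3233.3$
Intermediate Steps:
$a = -72$ ($a = 8 \left(206 - 215\right) = 8 \left(-9\right) = -72$)
$K{\left(-14,14 \right)} + a \left(2 - 136\right) \left(\frac{60 + 122}{43 + 65} - 2\right) = \left(-14\right) 14 - 72 \left(2 - 136\right) \left(\frac{60 + 122}{43 + 65} - 2\right) = -196 - 72 \left(- 134 \left(\frac{182}{108} - 2\right)\right) = -196 - 72 \left(- 134 \left(182 \cdot \frac{1}{108} - 2\right)\right) = -196 - 72 \left(- 134 \left(\frac{91}{54} - 2\right)\right) = -196 - 72 \left(\left(-134\right) \left(- \frac{17}{54}\right)\right) = -196 - \frac{9112}{3} = - \frac{9700}{3}$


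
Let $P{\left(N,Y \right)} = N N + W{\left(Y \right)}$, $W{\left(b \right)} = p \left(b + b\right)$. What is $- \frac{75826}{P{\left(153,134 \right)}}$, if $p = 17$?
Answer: $- \frac{75826}{27965} \approx -2.7115$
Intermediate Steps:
$W{\left(b \right)} = 34 b$ ($W{\left(b \right)} = 17 \left(b + b\right) = 17 \cdot 2 b = 34 b$)
$P{\left(N,Y \right)} = N^{2} + 34 Y$ ($P{\left(N,Y \right)} = N N + 34 Y = N^{2} + 34 Y$)
$- \frac{75826}{P{\left(153,134 \right)}} = - \frac{75826}{153^{2} + 34 \cdot 134} = - \frac{75826}{23409 + 4556} = - \frac{75826}{27965}$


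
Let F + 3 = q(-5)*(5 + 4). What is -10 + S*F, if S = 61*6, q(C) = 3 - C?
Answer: 25244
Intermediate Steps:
F = 69 (F = -3 + (3 - 1*(-5))*(5 + 4) = -3 + (3 + 5)*9 = -3 + 8*9 = -3 + 72 = 69)
S = 366
-10 + S*F = -10 + 366*69 = -10 + 25254 = 25244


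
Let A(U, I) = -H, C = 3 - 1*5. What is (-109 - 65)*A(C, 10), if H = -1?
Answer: -174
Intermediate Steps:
C = -2 (C = 3 - 5 = -2)
A(U, I) = 1 (A(U, I) = -1*(-1) = 1)
(-109 - 65)*A(C, 10) = (-109 - 65)*1 = -174*1 = -174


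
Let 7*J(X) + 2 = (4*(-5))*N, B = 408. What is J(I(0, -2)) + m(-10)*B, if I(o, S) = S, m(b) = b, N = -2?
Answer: -28522/7 ≈ -4074.6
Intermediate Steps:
J(X) = 38/7 (J(X) = -2/7 + ((4*(-5))*(-2))/7 = -2/7 + (-20*(-2))/7 = -2/7 + (⅐)*40 = -2/7 + 40/7 = 38/7)
J(I(0, -2)) + m(-10)*B = 38/7 - 10*408 = 38/7 - 4080 = -28522/7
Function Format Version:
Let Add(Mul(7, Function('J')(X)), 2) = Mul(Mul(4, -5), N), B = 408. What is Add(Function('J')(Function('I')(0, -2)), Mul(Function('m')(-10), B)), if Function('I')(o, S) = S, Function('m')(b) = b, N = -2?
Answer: Rational(-28522, 7) ≈ -4074.6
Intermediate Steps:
Function('J')(X) = Rational(38, 7) (Function('J')(X) = Add(Rational(-2, 7), Mul(Rational(1, 7), Mul(Mul(4, -5), -2))) = Add(Rational(-2, 7), Mul(Rational(1, 7), Mul(-20, -2))) = Add(Rational(-2, 7), Mul(Rational(1, 7), 40)) = Add(Rational(-2, 7), Rational(40, 7)) = Rational(38, 7))
Add(Function('J')(Function('I')(0, -2)), Mul(Function('m')(-10), B)) = Add(Rational(38, 7), Mul(-10, 408)) = Add(Rational(38, 7), -4080) = Rational(-28522, 7)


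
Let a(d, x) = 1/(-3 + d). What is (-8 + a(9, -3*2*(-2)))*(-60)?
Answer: 470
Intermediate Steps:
(-8 + a(9, -3*2*(-2)))*(-60) = (-8 + 1/(-3 + 9))*(-60) = (-8 + 1/6)*(-60) = -47/6*(-60) = 470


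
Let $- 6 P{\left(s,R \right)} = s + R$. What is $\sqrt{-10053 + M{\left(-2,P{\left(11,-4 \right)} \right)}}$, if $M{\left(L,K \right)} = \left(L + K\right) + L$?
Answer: $\frac{i \sqrt{362094}}{6} \approx 100.29 i$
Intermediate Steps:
$P{\left(s,R \right)} = - \frac{R}{6} - \frac{s}{6}$ ($P{\left(s,R \right)} = - \frac{s + R}{6} = - \frac{R + s}{6} = - \frac{R}{6} - \frac{s}{6}$)
$M{\left(L,K \right)} = K + 2 L$ ($M{\left(L,K \right)} = \left(K + L\right) + L = K + 2 L$)
$\sqrt{-10053 + M{\left(-2,P{\left(11,-4 \right)} \right)}} = \sqrt{-10053 + \left(\left(\left(- \frac{1}{6}\right) \left(-4\right) - \frac{11}{6}\right) + 2 \left(-2\right)\right)} = \sqrt{-10053 + \left(\left(\frac{2}{3} - \frac{11}{6}\right) - 4\right)} = \sqrt{-10053 - \frac{31}{6}} = \sqrt{- \frac{60349}{6}} = \frac{i \sqrt{362094}}{6}$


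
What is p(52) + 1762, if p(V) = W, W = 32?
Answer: 1794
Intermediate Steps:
p(V) = 32
p(52) + 1762 = 32 + 1762 = 1794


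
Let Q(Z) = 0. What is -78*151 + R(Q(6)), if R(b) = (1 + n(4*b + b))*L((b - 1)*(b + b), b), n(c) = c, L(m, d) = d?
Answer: -11778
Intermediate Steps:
R(b) = b*(1 + 5*b) (R(b) = (1 + (4*b + b))*b = (1 + 5*b)*b = b*(1 + 5*b))
-78*151 + R(Q(6)) = -78*151 + 0*(1 + 5*0) = -11778 + 0*(1 + 0) = -11778 + 0*1 = -11778 + 0 = -11778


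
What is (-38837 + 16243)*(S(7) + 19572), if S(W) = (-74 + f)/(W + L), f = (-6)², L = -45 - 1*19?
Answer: -1326674492/3 ≈ -4.4222e+8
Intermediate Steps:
L = -64 (L = -45 - 19 = -64)
f = 36
S(W) = -38/(-64 + W) (S(W) = (-74 + 36)/(W - 64) = -38/(-64 + W))
(-38837 + 16243)*(S(7) + 19572) = (-38837 + 16243)*(-38/(-64 + 7) + 19572) = -22594*(-38/(-57) + 19572) = -22594*(-38*(-1/57) + 19572) = -22594*(⅔ + 19572) = -22594*58718/3 = -1326674492/3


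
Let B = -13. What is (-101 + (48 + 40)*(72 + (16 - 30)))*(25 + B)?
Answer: 60036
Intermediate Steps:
(-101 + (48 + 40)*(72 + (16 - 30)))*(25 + B) = (-101 + (48 + 40)*(72 + (16 - 30)))*(25 - 13) = (-101 + 88*(72 - 14))*12 = (-101 + 88*58)*12 = (-101 + 5104)*12 = 5003*12 = 60036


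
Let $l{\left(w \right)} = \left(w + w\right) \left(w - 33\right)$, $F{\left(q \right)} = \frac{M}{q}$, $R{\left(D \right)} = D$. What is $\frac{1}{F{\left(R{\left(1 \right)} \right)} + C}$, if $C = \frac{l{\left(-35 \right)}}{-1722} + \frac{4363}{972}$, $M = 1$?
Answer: $\frac{39852}{108575} \approx 0.36705$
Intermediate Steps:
$F{\left(q \right)} = \frac{1}{q}$ ($F{\left(q \right)} = 1 \frac{1}{q} = \frac{1}{q}$)
$l{\left(w \right)} = 2 w \left(-33 + w\right)$
$C = \frac{68723}{39852}$ ($C = \frac{2 \left(-35\right) \left(-33 - 35\right)}{-1722} + \frac{4363}{972} = 2 \left(-35\right) \left(-68\right) \left(- \frac{1}{1722}\right) + 4363 \cdot \frac{1}{972} = 4760 \left(- \frac{1}{1722}\right) + \frac{4363}{972} = - \frac{340}{123} + \frac{4363}{972} = \frac{68723}{39852} \approx 1.7245$)
$\frac{1}{F{\left(R{\left(1 \right)} \right)} + C} = \frac{1}{1^{-1} + \frac{68723}{39852}} = \frac{1}{1 + \frac{68723}{39852}} = \frac{1}{\frac{108575}{39852}} = \frac{39852}{108575}$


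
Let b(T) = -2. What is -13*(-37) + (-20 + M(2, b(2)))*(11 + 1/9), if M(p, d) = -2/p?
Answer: 743/3 ≈ 247.67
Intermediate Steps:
-13*(-37) + (-20 + M(2, b(2)))*(11 + 1/9) = -13*(-37) + (-20 - 2/2)*(11 + 1/9) = 481 + (-20 - 2*½)*(11 + ⅑) = 481 + (-20 - 1)*(100/9) = 481 - 21*100/9 = 481 - 700/3 = 743/3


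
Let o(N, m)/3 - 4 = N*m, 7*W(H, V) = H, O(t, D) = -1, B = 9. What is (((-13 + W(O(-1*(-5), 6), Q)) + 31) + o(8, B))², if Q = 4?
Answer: 2961841/49 ≈ 60446.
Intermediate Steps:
W(H, V) = H/7
o(N, m) = 12 + 3*N*m (o(N, m) = 12 + 3*(N*m) = 12 + 3*N*m)
(((-13 + W(O(-1*(-5), 6), Q)) + 31) + o(8, B))² = (((-13 + (⅐)*(-1)) + 31) + (12 + 3*8*9))² = (((-13 - ⅐) + 31) + (12 + 216))² = ((-92/7 + 31) + 228)² = (125/7 + 228)² = (1721/7)² = 2961841/49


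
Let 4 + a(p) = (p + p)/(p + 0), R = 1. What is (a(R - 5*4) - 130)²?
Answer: 17424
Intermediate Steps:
a(p) = -2 (a(p) = -4 + (p + p)/(p + 0) = -4 + (2*p)/p = -4 + 2 = -2)
(a(R - 5*4) - 130)² = (-2 - 130)² = (-132)² = 17424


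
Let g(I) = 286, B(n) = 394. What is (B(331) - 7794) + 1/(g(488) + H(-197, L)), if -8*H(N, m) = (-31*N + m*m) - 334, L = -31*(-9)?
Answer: -300906204/40663 ≈ -7400.0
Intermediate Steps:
L = 279
H(N, m) = 167/4 - m²/8 + 31*N/8 (H(N, m) = -((-31*N + m*m) - 334)/8 = -((-31*N + m²) - 334)/8 = -((m² - 31*N) - 334)/8 = -(-334 + m² - 31*N)/8 = 167/4 - m²/8 + 31*N/8)
(B(331) - 7794) + 1/(g(488) + H(-197, L)) = (394 - 7794) + 1/(286 + (167/4 - ⅛*279² + (31/8)*(-197))) = -7400 + 1/(286 + (167/4 - ⅛*77841 - 6107/8)) = -7400 + 1/(286 + (167/4 - 77841/8 - 6107/8)) = -7400 + 1/(286 - 41807/4) = -7400 + 1/(-40663/4) = -7400 - 4/40663 = -300906204/40663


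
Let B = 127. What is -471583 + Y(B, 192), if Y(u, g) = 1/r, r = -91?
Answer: -42914054/91 ≈ -4.7158e+5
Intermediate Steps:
Y(u, g) = -1/91 (Y(u, g) = 1/(-91) = -1/91)
-471583 + Y(B, 192) = -471583 - 1/91 = -42914054/91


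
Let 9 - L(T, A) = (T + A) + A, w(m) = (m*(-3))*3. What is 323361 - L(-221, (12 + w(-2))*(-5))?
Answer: 322831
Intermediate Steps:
w(m) = -9*m (w(m) = -3*m*3 = -9*m)
L(T, A) = 9 - T - 2*A (L(T, A) = 9 - ((T + A) + A) = 9 - ((A + T) + A) = 9 - (T + 2*A) = 9 + (-T - 2*A) = 9 - T - 2*A)
323361 - L(-221, (12 + w(-2))*(-5)) = 323361 - (9 - 1*(-221) - 2*(12 - 9*(-2))*(-5)) = 323361 - (9 + 221 - 2*(12 + 18)*(-5)) = 323361 - (9 + 221 - 60*(-5)) = 323361 - (9 + 221 - 2*(-150)) = 323361 - (9 + 221 + 300) = 323361 - 1*530 = 323361 - 530 = 322831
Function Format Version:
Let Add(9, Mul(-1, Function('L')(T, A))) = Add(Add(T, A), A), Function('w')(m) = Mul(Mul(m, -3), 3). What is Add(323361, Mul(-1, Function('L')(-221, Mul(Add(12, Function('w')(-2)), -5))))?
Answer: 322831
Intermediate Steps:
Function('w')(m) = Mul(-9, m) (Function('w')(m) = Mul(Mul(-3, m), 3) = Mul(-9, m))
Function('L')(T, A) = Add(9, Mul(-1, T), Mul(-2, A)) (Function('L')(T, A) = Add(9, Mul(-1, Add(Add(T, A), A))) = Add(9, Mul(-1, Add(Add(A, T), A))) = Add(9, Mul(-1, Add(T, Mul(2, A)))) = Add(9, Add(Mul(-1, T), Mul(-2, A))) = Add(9, Mul(-1, T), Mul(-2, A)))
Add(323361, Mul(-1, Function('L')(-221, Mul(Add(12, Function('w')(-2)), -5)))) = Add(323361, Mul(-1, Add(9, Mul(-1, -221), Mul(-2, Mul(Add(12, Mul(-9, -2)), -5))))) = Add(323361, Mul(-1, Add(9, 221, Mul(-2, Mul(Add(12, 18), -5))))) = Add(323361, Mul(-1, Add(9, 221, Mul(-2, Mul(30, -5))))) = Add(323361, Mul(-1, Add(9, 221, Mul(-2, -150)))) = Add(323361, Mul(-1, Add(9, 221, 300))) = Add(323361, Mul(-1, 530)) = Add(323361, -530) = 322831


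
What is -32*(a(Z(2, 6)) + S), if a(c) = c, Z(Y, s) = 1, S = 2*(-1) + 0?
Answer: 32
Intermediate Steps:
S = -2 (S = -2 + 0 = -2)
-32*(a(Z(2, 6)) + S) = -32*(1 - 2) = -32*(-1) = 32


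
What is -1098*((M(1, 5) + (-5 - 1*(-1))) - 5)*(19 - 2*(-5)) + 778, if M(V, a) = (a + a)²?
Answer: -2896844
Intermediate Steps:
M(V, a) = 4*a² (M(V, a) = (2*a)² = 4*a²)
-1098*((M(1, 5) + (-5 - 1*(-1))) - 5)*(19 - 2*(-5)) + 778 = -1098*((4*5² + (-5 - 1*(-1))) - 5)*(19 - 2*(-5)) + 778 = -1098*((4*25 + (-5 + 1)) - 5)*(19 + 10) + 778 = -1098*((100 - 4) - 5)*29 + 778 = -1098*(96 - 5)*29 + 778 = -99918*29 + 778 = -1098*2639 + 778 = -2897622 + 778 = -2896844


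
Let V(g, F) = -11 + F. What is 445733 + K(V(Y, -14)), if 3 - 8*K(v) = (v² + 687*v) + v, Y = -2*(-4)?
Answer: 1791221/4 ≈ 4.4781e+5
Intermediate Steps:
Y = 8
K(v) = 3/8 - 86*v - v²/8 (K(v) = 3/8 - ((v² + 687*v) + v)/8 = 3/8 - (v² + 688*v)/8 = 3/8 + (-86*v - v²/8) = 3/8 - 86*v - v²/8)
445733 + K(V(Y, -14)) = 445733 + (3/8 - 86*(-11 - 14) - (-11 - 14)²/8) = 445733 + (3/8 - 86*(-25) - ⅛*(-25)²) = 445733 + (3/8 + 2150 - ⅛*625) = 445733 + (3/8 + 2150 - 625/8) = 445733 + 8289/4 = 1791221/4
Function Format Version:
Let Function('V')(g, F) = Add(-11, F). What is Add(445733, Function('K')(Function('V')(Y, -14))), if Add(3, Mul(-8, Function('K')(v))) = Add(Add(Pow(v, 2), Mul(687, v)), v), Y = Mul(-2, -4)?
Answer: Rational(1791221, 4) ≈ 4.4781e+5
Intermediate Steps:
Y = 8
Function('K')(v) = Add(Rational(3, 8), Mul(-86, v), Mul(Rational(-1, 8), Pow(v, 2))) (Function('K')(v) = Add(Rational(3, 8), Mul(Rational(-1, 8), Add(Add(Pow(v, 2), Mul(687, v)), v))) = Add(Rational(3, 8), Mul(Rational(-1, 8), Add(Pow(v, 2), Mul(688, v)))) = Add(Rational(3, 8), Add(Mul(-86, v), Mul(Rational(-1, 8), Pow(v, 2)))) = Add(Rational(3, 8), Mul(-86, v), Mul(Rational(-1, 8), Pow(v, 2))))
Add(445733, Function('K')(Function('V')(Y, -14))) = Add(445733, Add(Rational(3, 8), Mul(-86, Add(-11, -14)), Mul(Rational(-1, 8), Pow(Add(-11, -14), 2)))) = Add(445733, Add(Rational(3, 8), Mul(-86, -25), Mul(Rational(-1, 8), Pow(-25, 2)))) = Add(445733, Add(Rational(3, 8), 2150, Mul(Rational(-1, 8), 625))) = Add(445733, Add(Rational(3, 8), 2150, Rational(-625, 8))) = Add(445733, Rational(8289, 4)) = Rational(1791221, 4)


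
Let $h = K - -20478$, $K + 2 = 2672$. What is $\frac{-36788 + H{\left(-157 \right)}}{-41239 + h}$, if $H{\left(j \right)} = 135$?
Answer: $\frac{36653}{18091} \approx 2.026$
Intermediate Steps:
$K = 2670$ ($K = -2 + 2672 = 2670$)
$h = 23148$ ($h = 2670 - -20478 = 2670 + 20478 = 23148$)
$\frac{-36788 + H{\left(-157 \right)}}{-41239 + h} = \frac{-36788 + 135}{-41239 + 23148} = - \frac{36653}{-18091} = \left(-36653\right) \left(- \frac{1}{18091}\right) = \frac{36653}{18091}$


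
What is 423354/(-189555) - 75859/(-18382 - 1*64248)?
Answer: -274697177/208839062 ≈ -1.3154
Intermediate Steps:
423354/(-189555) - 75859/(-18382 - 1*64248) = 423354*(-1/189555) - 75859/(-18382 - 64248) = -141118/63185 - 75859/(-82630) = -141118/63185 - 75859*(-1/82630) = -141118/63185 + 75859/82630 = -274697177/208839062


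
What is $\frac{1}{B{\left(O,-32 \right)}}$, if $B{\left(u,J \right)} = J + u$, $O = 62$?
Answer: $\frac{1}{30} \approx 0.033333$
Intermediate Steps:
$\frac{1}{B{\left(O,-32 \right)}} = \frac{1}{-32 + 62} = \frac{1}{30}$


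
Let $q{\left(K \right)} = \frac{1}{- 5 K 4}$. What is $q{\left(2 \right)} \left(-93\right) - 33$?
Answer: $- \frac{1227}{40} \approx -30.675$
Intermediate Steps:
$q{\left(K \right)} = - \frac{1}{20 K}$ ($q{\left(K \right)} = \frac{1}{\left(-20\right) K} = - \frac{1}{20 K}$)
$q{\left(2 \right)} \left(-93\right) - 33 = - \frac{1}{20 \cdot 2} \left(-93\right) - 33 = \left(- \frac{1}{20}\right) \frac{1}{2} \left(-93\right) - 33 = \left(- \frac{1}{40}\right) \left(-93\right) - 33 = \frac{93}{40} - 33 = - \frac{1227}{40}$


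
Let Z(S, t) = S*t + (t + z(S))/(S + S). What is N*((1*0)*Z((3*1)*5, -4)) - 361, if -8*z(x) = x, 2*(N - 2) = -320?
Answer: -361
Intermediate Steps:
N = -158 (N = 2 + (1/2)*(-320) = 2 - 160 = -158)
z(x) = -x/8
Z(S, t) = S*t + (t - S/8)/(2*S) (Z(S, t) = S*t + (t - S/8)/(S + S) = S*t + (t - S/8)/((2*S)) = S*t + (t - S/8)*(1/(2*S)) = S*t + (t - S/8)/(2*S))
N*((1*0)*Z((3*1)*5, -4)) - 361 = -158*1*0*(-1/16 + ((3*1)*5)*(-4) + (1/2)*(-4)/((3*1)*5)) - 361 = -0*(-1/16 + (3*5)*(-4) + (1/2)*(-4)/(3*5)) - 361 = -0*(-1/16 + 15*(-4) + (1/2)*(-4)/15) - 361 = -0*(-1/16 - 60 + (1/2)*(-4)*(1/15)) - 361 = -0*(-1/16 - 60 - 2/15) - 361 = -0*(-14447)/240 - 361 = -158*0 - 361 = 0 - 361 = -361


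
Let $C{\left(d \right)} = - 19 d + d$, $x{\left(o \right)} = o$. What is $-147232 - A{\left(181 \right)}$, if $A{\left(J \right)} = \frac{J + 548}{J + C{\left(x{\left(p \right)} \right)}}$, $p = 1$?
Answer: $- \frac{23999545}{163} \approx -1.4724 \cdot 10^{5}$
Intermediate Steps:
$C{\left(d \right)} = - 18 d$
$A{\left(J \right)} = \frac{548 + J}{-18 + J}$ ($A{\left(J \right)} = \frac{J + 548}{J - 18} = \frac{548 + J}{J - 18} = \frac{548 + J}{-18 + J}$)
$-147232 - A{\left(181 \right)} = -147232 - \frac{548 + 181}{-18 + 181} = -147232 - \frac{1}{163} \cdot 729 = -147232 - \frac{729}{163} = - \frac{23999545}{163}$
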